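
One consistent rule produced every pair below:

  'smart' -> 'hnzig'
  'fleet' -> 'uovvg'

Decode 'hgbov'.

style

Each pair mirrors across the alphabet (s↔h, m↔n, a↔z): positions sum to 25. Each letter is replaced by its mirror in the alphabet: a↔z, b↔y, c↔x, and so on (the Atbash cipher).
Undoing it on hgbov: h↔s, g↔t, b↔y, o↔l, v↔e.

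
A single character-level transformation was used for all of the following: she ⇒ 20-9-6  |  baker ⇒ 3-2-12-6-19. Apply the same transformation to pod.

Each letter is replaced by its alphabet position (a=1..z=26) + 1.
For pod: p=16→17, o=15→16, d=4→5.

17-16-5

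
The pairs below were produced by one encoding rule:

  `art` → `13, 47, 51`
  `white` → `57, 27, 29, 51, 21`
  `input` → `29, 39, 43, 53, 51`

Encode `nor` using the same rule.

a(#1)→13 and r(#18)→47: differences scale by 2, so n = 2·pos + 11. The formula is n = 2×(alphabet index, a=1) + 11.
Applying it to nor: n=14→39, o=15→41, r=18→47.

39, 41, 47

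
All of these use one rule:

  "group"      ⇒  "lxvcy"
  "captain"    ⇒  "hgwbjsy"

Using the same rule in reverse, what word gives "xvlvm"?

spend

In group: g→l is +5, r→x is +6, o→v is +7, u→c is +8 — the shift increases by 1 each position. The shift increases by 1 at each position, starting from +5: 5, 6, 7, ….
Undoing it on xvlvm: x−5=s, v−6=p, l−7=e, v−8=n, m−9=d.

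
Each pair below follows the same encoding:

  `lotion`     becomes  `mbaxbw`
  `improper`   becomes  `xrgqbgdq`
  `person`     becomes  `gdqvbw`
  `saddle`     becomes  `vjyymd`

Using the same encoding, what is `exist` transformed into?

duxva

l(11)→m(12) and o(14)→b(1) fit y≡5x+9 (mod 26); the inverse of 5 mod 26 is 21. Treating letters as 0–25, the rule is x ↦ 5x + 9 (mod 26).
For exist: e(4)→5·4+9≡3=d; x(23)→5·23+9≡20=u; i(8)→5·8+9≡23=x; s(18)→5·18+9≡21=v; t(19)→5·19+9≡0=a (all mod 26).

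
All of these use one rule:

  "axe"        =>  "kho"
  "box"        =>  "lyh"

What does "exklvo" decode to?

unable

This is a Caesar cipher with shift 10.
Decoding exklvo: e−10=u, x−10=n, k−10=a, l−10=b, v−10=l, o−10=e.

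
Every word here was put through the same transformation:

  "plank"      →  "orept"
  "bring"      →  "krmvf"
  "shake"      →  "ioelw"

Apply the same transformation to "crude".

ihyvg

Read the word backwards and shift each letter +4.
For crude: reverse → edurc; then shift: e+4=i, d+4=h, u+4=y, r+4=v, c+4=g.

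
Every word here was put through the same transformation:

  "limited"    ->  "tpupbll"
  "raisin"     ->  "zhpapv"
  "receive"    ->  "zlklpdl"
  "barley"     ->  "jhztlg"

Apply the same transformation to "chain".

The shift depends on letter class: consonant l→t is +8, but vowel i→p is +7. Vowels shift forward by 7 and consonants shift forward by 8.
Applying it to chain: c(cons)+8=k, h(cons)+8=p, a(vowel)+7=h, i(vowel)+7=p, n(cons)+8=v.

kphpv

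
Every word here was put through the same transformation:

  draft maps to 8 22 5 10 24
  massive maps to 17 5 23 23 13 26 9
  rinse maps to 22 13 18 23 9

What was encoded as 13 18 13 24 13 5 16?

d is letter #4 and maps to 8: an offset of 4. Each letter is replaced by its alphabet position (a=1..z=26) + 4.
Reversing it on 13 18 13 24 13 5 16: 13→(13−4)÷1=9=i, 18→(18−4)÷1=14=n, 13→(13−4)÷1=9=i, 24→(24−4)÷1=20=t, 13→(13−4)÷1=9=i, 5→(5−4)÷1=1=a, 16→(16−4)÷1=12=l.

initial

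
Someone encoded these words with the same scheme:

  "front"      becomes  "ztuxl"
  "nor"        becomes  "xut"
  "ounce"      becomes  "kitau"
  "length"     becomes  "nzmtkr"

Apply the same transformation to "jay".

egp

The word is reversed, then every letter is shifted forward by 6.
On jay: reverse → yaj; then shift: y+6=e, a+6=g, j+6=p.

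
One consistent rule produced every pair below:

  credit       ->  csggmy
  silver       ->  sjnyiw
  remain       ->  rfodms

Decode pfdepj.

pebble

Each letter shifts forward by its position index (0, 1, 2, …) — the shift grows by one for each successive letter.
Decoding pfdepj: p−0=p, f−1=e, d−2=b, e−3=b, p−4=l, j−5=e.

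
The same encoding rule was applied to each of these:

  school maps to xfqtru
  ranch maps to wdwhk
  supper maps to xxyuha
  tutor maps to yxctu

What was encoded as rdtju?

maker

Shifts by position in school: pos 0: s→x (+5), pos 1: c→f (+3), pos 2: h→q (+9), pos 3: o→t (+5), pos 4: o→r (+3), pos 5: l→u (+9) — repeating every 3. It's a Vigenère-style cipher with numeric key [5,3,9]: position i shifts by key[i mod 3].
Reversing it on rdtju: r−5=m, d−3=a, t−9=k, j−5=e, u−3=r.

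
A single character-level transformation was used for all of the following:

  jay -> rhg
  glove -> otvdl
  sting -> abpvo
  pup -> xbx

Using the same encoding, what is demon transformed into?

The shift depends on letter class: consonant j→r is +8, but vowel a→h is +7. Vowels shift forward by 7 and consonants shift forward by 8.
Applying it to demon: d(cons)+8=l, e(vowel)+7=l, m(cons)+8=u, o(vowel)+7=v, n(cons)+8=v.

lluvv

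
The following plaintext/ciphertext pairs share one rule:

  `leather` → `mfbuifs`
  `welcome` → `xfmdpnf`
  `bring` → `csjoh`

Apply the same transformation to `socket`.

tpdlfu

Every letter moves 1 place later in the alphabet, wrapping around z→a.
On socket: s+1=t, o+1=p, c+1=d, k+1=l, e+1=f, t+1=u.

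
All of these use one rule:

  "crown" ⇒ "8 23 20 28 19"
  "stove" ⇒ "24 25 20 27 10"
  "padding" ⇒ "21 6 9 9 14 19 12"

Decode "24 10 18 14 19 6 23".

seminar

Letters become their 1-based position plus 5 (so a→6, b→7, …).
Decoding 24 10 18 14 19 6 23: 24→(24−5)÷1=19=s, 10→(10−5)÷1=5=e, 18→(18−5)÷1=13=m, 14→(14−5)÷1=9=i, 19→(19−5)÷1=14=n, 6→(6−5)÷1=1=a, 23→(23−5)÷1=18=r.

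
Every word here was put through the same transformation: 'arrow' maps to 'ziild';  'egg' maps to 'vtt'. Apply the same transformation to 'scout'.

Each pair mirrors across the alphabet (a↔z, r↔i, r↔i): positions sum to 25. Letters are reflected about the middle of the alphabet (position → 25−position): Atbash.
On scout: s↔h, c↔x, o↔l, u↔f, t↔g.

hxlfg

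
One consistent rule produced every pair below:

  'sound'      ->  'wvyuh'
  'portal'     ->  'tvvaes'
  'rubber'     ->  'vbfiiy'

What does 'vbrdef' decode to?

Shifts by position in sound: pos 0: s→w (+4), pos 1: o→v (+7), pos 2: u→y (+4), pos 3: n→u (+7) — repeating every 2. It's a Vigenère-style cipher with numeric key [4,7]: position i shifts by key[i mod 2].
Decoding vbrdef: v−4=r, b−7=u, r−4=n, d−7=w, e−4=a, f−7=y.

runway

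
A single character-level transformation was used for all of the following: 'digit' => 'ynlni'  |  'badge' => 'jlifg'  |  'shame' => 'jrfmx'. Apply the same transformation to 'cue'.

jzh

The output letters match the input read backwards, each shifted +5: digit reversed is tigid. The word is reversed, then every letter is shifted forward by 5.
Applying it to cue: reverse → euc; then shift: e+5=j, u+5=z, c+5=h.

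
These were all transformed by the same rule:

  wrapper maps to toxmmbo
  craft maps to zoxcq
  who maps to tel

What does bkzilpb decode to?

Compare letters: w→t is +23, r→o is +23, a→x is +23 — a constant shift. It's a constant shift of +23 (ROT23).
Decoding bkzilpb: b−23=e, k−23=n, z−23=c, i−23=l, l−23=o, p−23=s, b−23=e.

enclose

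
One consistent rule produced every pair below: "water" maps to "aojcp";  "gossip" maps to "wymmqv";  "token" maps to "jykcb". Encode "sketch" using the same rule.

mkcjit

w(22)→a(0) and a(0)→o(14) fit y≡23x+14 (mod 26); the inverse of 23 mod 26 is 17. This is an affine cipher: with a=0,…,z=25, each position x becomes (23x+14) mod 26.
On sketch: s(18)→23·18+14≡12=m; k(10)→23·10+14≡10=k; e(4)→23·4+14≡2=c; t(19)→23·19+14≡9=j; c(2)→23·2+14≡8=i; h(7)→23·7+14≡19=t (all mod 26).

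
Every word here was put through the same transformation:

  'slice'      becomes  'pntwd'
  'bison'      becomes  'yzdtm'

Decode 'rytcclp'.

earring

The word is reversed, then every letter is shifted forward by 11.
Reversing it on rytcclp: shift back: r−11=g, y−11=n, t−11=i, c−11=r, c−11=r, l−11=a, p−11=e → gnirrae; then reverse → earring.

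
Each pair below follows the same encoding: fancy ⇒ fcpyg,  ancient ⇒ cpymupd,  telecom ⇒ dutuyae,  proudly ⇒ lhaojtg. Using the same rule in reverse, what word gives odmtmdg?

f(5)→f(5) and a(0)→c(2) fit y≡11x+2 (mod 26); the inverse of 11 mod 26 is 19. This is an affine cipher: with a=0,…,z=25, each position x becomes (11x+2) mod 26.
Reversing it on odmtmdg: o(14)→19·(14−2)≡20=u; d(3)→19·(3−2)≡19=t; m(12)→19·(12−2)≡8=i; t(19)→19·(19−2)≡11=l; m(12)→19·(12−2)≡8=i; d(3)→19·(3−2)≡19=t; g(6)→19·(6−2)≡24=y (all mod 26).

utility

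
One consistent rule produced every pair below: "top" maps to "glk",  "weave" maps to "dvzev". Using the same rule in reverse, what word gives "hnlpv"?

This is the alphabet-reversal cipher (Atbash): a becomes z, b becomes y, etc.
Reversing it on hnlpv: h↔s, n↔m, l↔o, p↔k, v↔e.

smoke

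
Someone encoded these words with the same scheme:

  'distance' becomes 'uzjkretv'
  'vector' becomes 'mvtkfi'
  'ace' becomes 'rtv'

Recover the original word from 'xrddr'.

gamma

This is a Caesar cipher with shift 17.
Decoding xrddr: x−17=g, r−17=a, d−17=m, d−17=m, r−17=a.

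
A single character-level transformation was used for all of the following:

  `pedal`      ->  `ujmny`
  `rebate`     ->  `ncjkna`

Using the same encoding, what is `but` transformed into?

The output letters match the input read backwards, each shifted +9: pedal reversed is ladep. The word is reversed, then every letter is shifted forward by 9.
On but: reverse → tub; then shift: t+9=c, u+9=d, b+9=k.

cdk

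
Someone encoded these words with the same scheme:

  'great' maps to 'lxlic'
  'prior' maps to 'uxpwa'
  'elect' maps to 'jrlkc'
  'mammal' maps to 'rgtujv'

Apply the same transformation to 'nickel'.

The shift increases by 1 at each position, starting from +5: 5, 6, 7, ….
For nickel: n+5=s, i+6=o, c+7=j, k+8=s, e+9=n, l+10=v.

sojsnv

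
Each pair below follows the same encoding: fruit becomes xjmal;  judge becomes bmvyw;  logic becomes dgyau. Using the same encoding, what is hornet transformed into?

zgjfwl

Each letter is shifted forward by 18 in the alphabet (a Caesar shift of +18).
Applying it to hornet: h+18=z, o+18=g, r+18=j, n+18=f, e+18=w, t+18=l.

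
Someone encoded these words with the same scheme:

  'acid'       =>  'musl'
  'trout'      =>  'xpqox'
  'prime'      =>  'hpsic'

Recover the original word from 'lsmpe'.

diary

a(0)→m(12) and c(2)→u(20) fit y≡17x+12 (mod 26); the inverse of 17 mod 26 is 23. This is an affine cipher: with a=0,…,z=25, each position x becomes (17x+12) mod 26.
Reversing it on lsmpe: l(11)→23·(11−12)≡3=d; s(18)→23·(18−12)≡8=i; m(12)→23·(12−12)≡0=a; p(15)→23·(15−12)≡17=r; e(4)→23·(4−12)≡24=y (all mod 26).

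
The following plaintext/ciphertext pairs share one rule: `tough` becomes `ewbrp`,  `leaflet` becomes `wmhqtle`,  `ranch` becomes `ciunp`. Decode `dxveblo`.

Shifts by position in tough: pos 0: t→e (+11), pos 1: o→w (+8), pos 2: u→b (+7), pos 3: g→r (+11), pos 4: h→p (+8) — repeating every 3. A repeating key of period 3 is used — shifts +11, +8, +7 over and over.
Reversing it on dxveblo: d−11=s, x−8=p, v−7=o, e−11=t, b−8=t, l−7=e, o−11=d.

spotted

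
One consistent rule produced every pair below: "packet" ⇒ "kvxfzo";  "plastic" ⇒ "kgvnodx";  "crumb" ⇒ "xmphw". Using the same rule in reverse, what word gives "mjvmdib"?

This is a Caesar cipher with shift 21.
Reversing it on mjvmdib: m−21=r, j−21=o, v−21=a, m−21=r, d−21=i, i−21=n, b−21=g.

roaring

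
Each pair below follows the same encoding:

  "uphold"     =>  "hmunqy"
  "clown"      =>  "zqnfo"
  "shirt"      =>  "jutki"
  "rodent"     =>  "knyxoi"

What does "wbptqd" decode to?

u(20)→h(7) and p(15)→m(12) fit y≡25x+1 (mod 26); the inverse of 25 mod 26 is 25. Treating letters as 0–25, the rule is x ↦ 25x + 1 (mod 26).
Decoding wbptqd: w(22)→25·(22−1)≡5=f; b(1)→25·(1−1)≡0=a; p(15)→25·(15−1)≡12=m; t(19)→25·(19−1)≡8=i; q(16)→25·(16−1)≡11=l; d(3)→25·(3−1)≡24=y (all mod 26).

family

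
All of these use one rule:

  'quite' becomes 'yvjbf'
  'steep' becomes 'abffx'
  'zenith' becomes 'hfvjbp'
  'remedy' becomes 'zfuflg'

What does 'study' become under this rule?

abvlg

The shift depends on letter class: consonant q→y is +8, but vowel u→v is +1. Vowels shift forward by 1 and consonants shift forward by 8.
Applying it to study: s(cons)+8=a, t(cons)+8=b, u(vowel)+1=v, d(cons)+8=l, y(cons)+8=g.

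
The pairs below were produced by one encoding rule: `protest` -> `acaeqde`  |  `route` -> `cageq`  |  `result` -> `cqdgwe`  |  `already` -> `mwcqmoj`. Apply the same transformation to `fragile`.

The shift depends on letter class: consonant p→a is +11, but vowel o→a is +12. Two shifts are in play — +12 for a/e/i/o/u, +11 for every other letter.
For fragile: f(cons)+11=q, r(cons)+11=c, a(vowel)+12=m, g(cons)+11=r, i(vowel)+12=u, l(cons)+11=w, e(vowel)+12=q.

qcmruwq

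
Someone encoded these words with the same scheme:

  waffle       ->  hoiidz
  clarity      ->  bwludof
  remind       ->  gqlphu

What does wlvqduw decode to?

transit

The output letters match the input read backwards, each shifted +3: waffle reversed is elffaw. Two steps: reverse the string, then apply a Caesar shift of +3.
Decoding wlvqduw: shift back: w−3=t, l−3=i, v−3=s, q−3=n, d−3=a, u−3=r, w−3=t → tisnart; then reverse → transit.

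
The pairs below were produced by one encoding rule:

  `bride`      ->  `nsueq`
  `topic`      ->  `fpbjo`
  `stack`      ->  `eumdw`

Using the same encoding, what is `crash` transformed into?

Shifts by position in bride: pos 0: b→n (+12), pos 1: r→s (+1), pos 2: i→u (+12), pos 3: d→e (+1) — repeating every 2. A repeating key of period 2 is used — shifts +12, +1 over and over.
For crash: c+12=o, r+1=s, a+12=m, s+1=t, h+12=t.

osmtt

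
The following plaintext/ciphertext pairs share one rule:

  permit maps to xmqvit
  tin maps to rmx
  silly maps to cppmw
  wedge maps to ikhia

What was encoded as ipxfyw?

subtle

Read the word backwards and shift each letter +4.
Reversing it on ipxfyw: shift back: i−4=e, p−4=l, x−4=t, f−4=b, y−4=u, w−4=s → eltbus; then reverse → subtle.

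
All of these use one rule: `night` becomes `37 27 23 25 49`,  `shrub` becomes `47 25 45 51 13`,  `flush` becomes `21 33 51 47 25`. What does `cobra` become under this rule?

n(#14)→37 and i(#9)→27: differences scale by 2, so n = 2·pos + 9. The formula is n = 2×(alphabet index, a=1) + 9.
On cobra: c=3→15, o=15→39, b=2→13, r=18→45, a=1→11.

15 39 13 45 11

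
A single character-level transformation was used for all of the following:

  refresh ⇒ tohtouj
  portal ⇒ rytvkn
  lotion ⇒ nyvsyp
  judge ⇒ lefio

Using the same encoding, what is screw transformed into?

The shift depends on letter class: consonant r→t is +2, but vowel e→o is +10. The rule splits by letter class: vowels +10, consonants +2.
Applying it to screw: s(cons)+2=u, c(cons)+2=e, r(cons)+2=t, e(vowel)+10=o, w(cons)+2=y.

uetoy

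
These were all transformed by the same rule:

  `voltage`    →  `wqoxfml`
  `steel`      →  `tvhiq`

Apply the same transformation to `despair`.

egvtfoy

In voltage: v→w is +1, o→q is +2, l→o is +3, t→x is +4 — the shift increases by 1 each position. Letter i (0-indexed) is shifted by i+1, so successive shifts are 1, 2, 3, ….
For despair: d+1=e, e+2=g, s+3=v, p+4=t, a+5=f, i+6=o, r+7=y.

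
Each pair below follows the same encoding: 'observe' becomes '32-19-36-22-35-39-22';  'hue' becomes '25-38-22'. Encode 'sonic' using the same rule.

36-32-31-26-20

o is letter #15 and maps to 32: an offset of 17. The number is (letter's place in the alphabet, a=1) + 17.
Applying it to sonic: s=19→36, o=15→32, n=14→31, i=9→26, c=3→20.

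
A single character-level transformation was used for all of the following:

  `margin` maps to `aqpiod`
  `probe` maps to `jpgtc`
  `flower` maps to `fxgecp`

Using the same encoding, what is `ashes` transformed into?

m(12)→a(0) and a(0)→q(16) fit y≡3x+16 (mod 26); the inverse of 3 mod 26 is 9. Treating letters as 0–25, the rule is x ↦ 3x + 16 (mod 26).
Applying it to ashes: a(0)→3·0+16≡16=q; s(18)→3·18+16≡18=s; h(7)→3·7+16≡11=l; e(4)→3·4+16≡2=c; s(18)→3·18+16≡18=s (all mod 26).

qslcs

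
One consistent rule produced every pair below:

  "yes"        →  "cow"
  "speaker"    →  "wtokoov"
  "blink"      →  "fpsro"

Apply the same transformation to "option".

ytxsyr

The shift depends on letter class: consonant y→c is +4, but vowel e→o is +10. Vowels shift forward by 10 and consonants shift forward by 4.
For option: o(vowel)+10=y, p(cons)+4=t, t(cons)+4=x, i(vowel)+10=s, o(vowel)+10=y, n(cons)+4=r.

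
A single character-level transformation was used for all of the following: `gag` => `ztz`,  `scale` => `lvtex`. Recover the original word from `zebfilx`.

glimpse

It's a constant shift of +19 (ROT19).
Decoding zebfilx: z−19=g, e−19=l, b−19=i, f−19=m, i−19=p, l−19=s, x−19=e.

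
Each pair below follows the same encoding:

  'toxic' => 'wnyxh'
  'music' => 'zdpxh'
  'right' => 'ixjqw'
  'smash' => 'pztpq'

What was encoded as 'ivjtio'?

regard

t(19)→w(22) and o(14)→n(13) fit y≡7x+19 (mod 26); the inverse of 7 mod 26 is 15. Treating letters as 0–25, the rule is x ↦ 7x + 19 (mod 26).
Reversing it on ivjtio: i(8)→15·(8−19)≡17=r; v(21)→15·(21−19)≡4=e; j(9)→15·(9−19)≡6=g; t(19)→15·(19−19)≡0=a; i(8)→15·(8−19)≡17=r; o(14)→15·(14−19)≡3=d (all mod 26).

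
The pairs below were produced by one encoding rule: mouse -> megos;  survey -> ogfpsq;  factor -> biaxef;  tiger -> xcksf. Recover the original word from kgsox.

m(12)→m(12) and o(14)→e(4) fit y≡9x+8 (mod 26); the inverse of 9 mod 26 is 3. Each letter's alphabet position (a=0..z=25) is mapped through 9·x+8 mod 26 — an affine cipher.
Decoding kgsox: k(10)→3·(10−8)≡6=g; g(6)→3·(6−8)≡20=u; s(18)→3·(18−8)≡4=e; o(14)→3·(14−8)≡18=s; x(23)→3·(23−8)≡19=t (all mod 26).

guest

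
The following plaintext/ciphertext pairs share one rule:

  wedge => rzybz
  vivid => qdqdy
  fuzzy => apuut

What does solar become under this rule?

njgvm

Each letter is shifted forward by 21 in the alphabet (a Caesar shift of +21).
On solar: s+21=n, o+21=j, l+21=g, a+21=v, r+21=m.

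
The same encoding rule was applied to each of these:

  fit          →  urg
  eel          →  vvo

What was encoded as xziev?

Each pair mirrors across the alphabet (f↔u, i↔r, t↔g): positions sum to 25. Each letter is replaced by its mirror in the alphabet: a↔z, b↔y, c↔x, and so on (the Atbash cipher).
Undoing it on xziev: x↔c, z↔a, i↔r, e↔v, v↔e.

carve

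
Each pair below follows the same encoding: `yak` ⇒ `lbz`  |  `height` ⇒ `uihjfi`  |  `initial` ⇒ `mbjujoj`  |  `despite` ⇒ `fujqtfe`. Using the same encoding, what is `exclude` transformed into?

The output letters match the input read backwards, each shifted +1: yak reversed is kay. The word is reversed, then every letter is shifted forward by 1.
For exclude: reverse → edulcxe; then shift: e+1=f, d+1=e, u+1=v, l+1=m, c+1=d, x+1=y, e+1=f.

fevmdyf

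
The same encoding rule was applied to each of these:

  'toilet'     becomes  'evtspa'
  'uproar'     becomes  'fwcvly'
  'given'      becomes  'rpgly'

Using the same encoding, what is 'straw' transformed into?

dachh

Shifts by position in toilet: pos 0: t→e (+11), pos 1: o→v (+7), pos 2: i→t (+11), pos 3: l→s (+7) — repeating every 2. A repeating key of period 2 is used — shifts +11, +7 over and over.
On straw: s+11=d, t+7=a, r+11=c, a+7=h, w+11=h.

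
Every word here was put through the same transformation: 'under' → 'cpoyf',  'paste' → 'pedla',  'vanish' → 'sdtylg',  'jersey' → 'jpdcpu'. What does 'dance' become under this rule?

The output letters match the input read backwards, each shifted +11: under reversed is rednu. The word is reversed, then every letter is shifted forward by 11.
Applying it to dance: reverse → ecnad; then shift: e+11=p, c+11=n, n+11=y, a+11=l, d+11=o.

pnylo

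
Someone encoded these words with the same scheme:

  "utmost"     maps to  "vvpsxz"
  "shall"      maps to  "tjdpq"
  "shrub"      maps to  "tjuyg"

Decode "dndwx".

class

In utmost: u→v is +1, t→v is +2, m→p is +3, o→s is +4 — the shift increases by 1 each position. Each letter shifts forward by (position + 1), i.e. 1, 2, 3, … — the shift grows by one for each successive letter.
Decoding dndwx: d−1=c, n−2=l, d−3=a, w−4=s, x−5=s.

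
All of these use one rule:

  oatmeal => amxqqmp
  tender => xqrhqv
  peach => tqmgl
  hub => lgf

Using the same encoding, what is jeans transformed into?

nqmrw

The shift depends on letter class: consonant t→x is +4, but vowel o→a is +12. Two shifts are in play — +12 for a/e/i/o/u, +4 for every other letter.
For jeans: j(cons)+4=n, e(vowel)+12=q, a(vowel)+12=m, n(cons)+4=r, s(cons)+4=w.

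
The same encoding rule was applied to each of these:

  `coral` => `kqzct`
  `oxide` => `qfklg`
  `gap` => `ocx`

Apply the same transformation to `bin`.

jkv

The shift depends on letter class: consonant c→k is +8, but vowel o→q is +2. Two shifts are in play — +2 for a/e/i/o/u, +8 for every other letter.
Applying it to bin: b(cons)+8=j, i(vowel)+2=k, n(cons)+8=v.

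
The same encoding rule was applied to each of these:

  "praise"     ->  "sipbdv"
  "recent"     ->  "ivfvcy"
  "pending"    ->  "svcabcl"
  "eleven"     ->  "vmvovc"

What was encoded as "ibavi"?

p(15)→s(18) and r(17)→i(8) fit y≡21x+15 (mod 26); the inverse of 21 mod 26 is 5. Each letter's alphabet position (a=0..z=25) is mapped through 21·x+15 mod 26 — an affine cipher.
Undoing it on ibavi: i(8)→5·(8−15)≡17=r; b(1)→5·(1−15)≡8=i; a(0)→5·(0−15)≡3=d; v(21)→5·(21−15)≡4=e; i(8)→5·(8−15)≡17=r (all mod 26).

rider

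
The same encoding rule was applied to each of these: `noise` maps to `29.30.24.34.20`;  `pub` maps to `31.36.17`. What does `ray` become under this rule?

n is letter #14 and maps to 29: an offset of 15. The number is (letter's place in the alphabet, a=1) + 15.
For ray: r=18→33, a=1→16, y=25→40.

33.16.40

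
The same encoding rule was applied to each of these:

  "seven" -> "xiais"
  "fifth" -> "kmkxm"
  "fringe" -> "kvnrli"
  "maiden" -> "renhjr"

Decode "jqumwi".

empire

Shifts by position in seven: pos 0: s→x (+5), pos 1: e→i (+4), pos 2: v→a (+5), pos 3: e→i (+4) — repeating every 2. The shifts repeat in a cycle of length 2: positions 0,1,… shift by +5, +4, then the pattern repeats.
Decoding jqumwi: j−5=e, q−4=m, u−5=p, m−4=i, w−5=r, i−4=e.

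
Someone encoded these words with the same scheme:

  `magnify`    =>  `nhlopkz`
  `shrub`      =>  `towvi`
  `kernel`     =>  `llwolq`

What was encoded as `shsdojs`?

rancher

Shifts by position in magnify: pos 0: m→n (+1), pos 1: a→h (+7), pos 2: g→l (+5), pos 3: n→o (+1), pos 4: i→p (+7), pos 5: f→k (+5) — repeating every 3. A repeating key of period 3 is used — shifts +1, +7, +5 over and over.
Decoding shsdojs: s−1=r, h−7=a, s−5=n, d−1=c, o−7=h, j−5=e, s−1=r.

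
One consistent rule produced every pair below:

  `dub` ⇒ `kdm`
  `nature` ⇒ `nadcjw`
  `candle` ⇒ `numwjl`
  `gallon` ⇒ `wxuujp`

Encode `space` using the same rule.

nljyb

The output letters match the input read backwards, each shifted +9: dub reversed is bud. Read the word backwards and shift each letter +9.
For space: reverse → ecaps; then shift: e+9=n, c+9=l, a+9=j, p+9=y, s+9=b.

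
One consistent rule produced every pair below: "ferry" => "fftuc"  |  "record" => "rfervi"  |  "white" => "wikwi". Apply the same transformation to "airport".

ajtsswz

In ferry: f→f is +0, e→f is +1, r→t is +2, r→u is +3 — the shift increases by 1 each position. The shift increases by 1 at each position, starting from +0: 0, 1, 2, ….
For airport: a+0=a, i+1=j, r+2=t, p+3=s, o+4=s, r+5=w, t+6=z.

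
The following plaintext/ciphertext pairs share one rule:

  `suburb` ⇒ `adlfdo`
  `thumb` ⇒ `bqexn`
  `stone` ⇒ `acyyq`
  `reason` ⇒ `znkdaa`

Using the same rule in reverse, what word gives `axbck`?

sorry

In suburb: s→a is +8, u→d is +9, b→l is +10, u→f is +11 — the shift increases by 1 each position. Each letter shifts forward by (position + 8), i.e. 8, 9, 10, … — the shift grows by one for each successive letter.
Decoding axbck: a−8=s, x−9=o, b−10=r, c−11=r, k−12=y.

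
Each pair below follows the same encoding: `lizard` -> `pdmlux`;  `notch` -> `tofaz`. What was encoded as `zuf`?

The output letters match the input read backwards, each shifted +12: lizard reversed is drazil. Two steps: reverse the string, then apply a Caesar shift of +12.
Reversing it on zuf: shift back: z−12=n, u−12=i, f−12=t → nit; then reverse → tin.

tin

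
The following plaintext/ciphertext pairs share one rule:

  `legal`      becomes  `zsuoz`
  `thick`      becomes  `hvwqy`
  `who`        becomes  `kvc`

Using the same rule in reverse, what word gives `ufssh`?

greet

Compare letters: l→z is +14, e→s is +14, g→u is +14 — a constant shift. Each letter is shifted forward by 14 in the alphabet (a Caesar shift of +14).
Reversing it on ufssh: u−14=g, f−14=r, s−14=e, s−14=e, h−14=t.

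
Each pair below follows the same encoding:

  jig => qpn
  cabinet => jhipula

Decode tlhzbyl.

measure

This is a Caesar cipher with shift 7.
Decoding tlhzbyl: t−7=m, l−7=e, h−7=a, z−7=s, b−7=u, y−7=r, l−7=e.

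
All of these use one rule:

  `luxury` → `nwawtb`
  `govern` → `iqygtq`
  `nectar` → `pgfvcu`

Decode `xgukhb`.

Shifts by position in luxury: pos 0: l→n (+2), pos 1: u→w (+2), pos 2: x→a (+3), pos 3: u→w (+2), pos 4: r→t (+2), pos 5: y→b (+3) — repeating every 3. A repeating key of period 3 is used — shifts +2, +2, +3 over and over.
Undoing it on xgukhb: x−2=v, g−2=e, u−3=r, k−2=i, h−2=f, b−3=y.

verify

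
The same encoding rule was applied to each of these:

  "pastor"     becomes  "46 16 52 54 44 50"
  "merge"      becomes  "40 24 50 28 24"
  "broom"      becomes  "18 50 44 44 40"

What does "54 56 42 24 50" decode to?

p(#16)→46 and a(#1)→16: differences scale by 2, so n = 2·pos + 14. Each letter becomes 2×(its alphabet position, a=1..z=26) + 14.
Decoding 54 56 42 24 50: 54→(54−14)÷2=20=t, 56→(56−14)÷2=21=u, 42→(42−14)÷2=14=n, 24→(24−14)÷2=5=e, 50→(50−14)÷2=18=r.

tuner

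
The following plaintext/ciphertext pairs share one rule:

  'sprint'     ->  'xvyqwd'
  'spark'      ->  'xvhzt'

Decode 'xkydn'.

The shift increases by 1 at each position, starting from +5: 5, 6, 7, ….
Decoding xkydn: x−5=s, k−6=e, y−7=r, d−8=v, n−9=e.

serve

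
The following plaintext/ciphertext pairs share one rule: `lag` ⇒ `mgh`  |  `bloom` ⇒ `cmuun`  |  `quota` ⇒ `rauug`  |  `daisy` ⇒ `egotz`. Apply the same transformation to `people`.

The shift depends on letter class: consonant l→m is +1, but vowel a→g is +6. The rule splits by letter class: vowels +6, consonants +1.
For people: p(cons)+1=q, e(vowel)+6=k, o(vowel)+6=u, p(cons)+1=q, l(cons)+1=m, e(vowel)+6=k.

qkuqmk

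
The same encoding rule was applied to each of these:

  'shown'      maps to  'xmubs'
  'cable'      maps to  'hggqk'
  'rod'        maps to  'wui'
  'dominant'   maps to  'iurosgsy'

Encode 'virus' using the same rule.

The shift depends on letter class: consonant s→x is +5, but vowel o→u is +6. Two shifts are in play — +6 for a/e/i/o/u, +5 for every other letter.
On virus: v(cons)+5=a, i(vowel)+6=o, r(cons)+5=w, u(vowel)+6=a, s(cons)+5=x.

aowax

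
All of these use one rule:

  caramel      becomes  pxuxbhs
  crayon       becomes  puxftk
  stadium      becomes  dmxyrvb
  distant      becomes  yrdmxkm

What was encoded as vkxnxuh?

c(2)→p(15) and a(0)→x(23) fit y≡9x+23 (mod 26); the inverse of 9 mod 26 is 3. Treating letters as 0–25, the rule is x ↦ 9x + 23 (mod 26).
Decoding vkxnxuh: v(21)→3·(21−23)≡20=u; k(10)→3·(10−23)≡13=n; x(23)→3·(23−23)≡0=a; n(13)→3·(13−23)≡22=w; x(23)→3·(23−23)≡0=a; u(20)→3·(20−23)≡17=r; h(7)→3·(7−23)≡4=e (all mod 26).

unaware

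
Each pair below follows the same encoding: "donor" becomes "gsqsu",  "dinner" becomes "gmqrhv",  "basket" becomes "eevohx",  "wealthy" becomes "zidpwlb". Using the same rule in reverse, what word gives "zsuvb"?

Shifts by position in donor: pos 0: d→g (+3), pos 1: o→s (+4), pos 2: n→q (+3), pos 3: o→s (+4) — repeating every 2. A repeating key of period 2 is used — shifts +3, +4 over and over.
Reversing it on zsuvb: z−3=w, s−4=o, u−3=r, v−4=r, b−3=y.

worry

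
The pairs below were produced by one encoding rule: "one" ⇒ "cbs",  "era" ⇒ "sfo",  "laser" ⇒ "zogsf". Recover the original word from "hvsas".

Every letter moves 14 places later in the alphabet, wrapping around z→a.
Decoding hvsas: h−14=t, v−14=h, s−14=e, a−14=m, s−14=e.

theme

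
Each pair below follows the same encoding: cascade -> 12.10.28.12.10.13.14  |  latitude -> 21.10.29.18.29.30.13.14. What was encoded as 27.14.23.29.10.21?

c is letter #3 and maps to 12: an offset of 9. Each letter is replaced by its alphabet position (a=1..z=26) + 9.
Decoding 27.14.23.29.10.21: 27→(27−9)÷1=18=r, 14→(14−9)÷1=5=e, 23→(23−9)÷1=14=n, 29→(29−9)÷1=20=t, 10→(10−9)÷1=1=a, 21→(21−9)÷1=12=l.

rental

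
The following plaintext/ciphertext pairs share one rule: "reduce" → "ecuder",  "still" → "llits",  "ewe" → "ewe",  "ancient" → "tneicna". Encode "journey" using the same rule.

The word is simply reversed.
For journey: reverse → yenruoj.

yenruoj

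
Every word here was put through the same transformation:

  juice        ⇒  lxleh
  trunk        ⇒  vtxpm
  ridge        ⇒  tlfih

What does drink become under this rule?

ftlpm

The shift depends on letter class: consonant j→l is +2, but vowel u→x is +3. Vowels shift forward by 3 and consonants shift forward by 2.
For drink: d(cons)+2=f, r(cons)+2=t, i(vowel)+3=l, n(cons)+2=p, k(cons)+2=m.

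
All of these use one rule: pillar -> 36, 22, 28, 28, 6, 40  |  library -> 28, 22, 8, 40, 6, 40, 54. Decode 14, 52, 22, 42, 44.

exist

The formula is n = 2×(alphabet index, a=1) + 4.
Reversing it on 14, 52, 22, 42, 44: 14→(14−4)÷2=5=e, 52→(52−4)÷2=24=x, 22→(22−4)÷2=9=i, 42→(42−4)÷2=19=s, 44→(44−4)÷2=20=t.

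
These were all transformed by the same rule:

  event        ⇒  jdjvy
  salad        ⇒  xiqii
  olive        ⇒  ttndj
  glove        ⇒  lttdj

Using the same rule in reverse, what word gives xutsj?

It's a Vigenère-style cipher with numeric key [5,8]: position i shifts by key[i mod 2].
Reversing it on xutsj: x−5=s, u−8=m, t−5=o, s−8=k, j−5=e.

smoke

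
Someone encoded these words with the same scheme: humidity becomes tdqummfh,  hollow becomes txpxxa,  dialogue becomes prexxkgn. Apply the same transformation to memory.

A repeating key of period 3 is used — shifts +12, +9, +4 over and over.
Applying it to memory: m+12=y, e+9=n, m+4=q, o+12=a, r+9=a, y+4=c.

ynqaac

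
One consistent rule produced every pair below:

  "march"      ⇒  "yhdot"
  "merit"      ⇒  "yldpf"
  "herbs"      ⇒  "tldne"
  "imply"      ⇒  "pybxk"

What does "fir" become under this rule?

Vowels shift forward by 7 and consonants shift forward by 12.
Applying it to fir: f(cons)+12=r, i(vowel)+7=p, r(cons)+12=d.

rpd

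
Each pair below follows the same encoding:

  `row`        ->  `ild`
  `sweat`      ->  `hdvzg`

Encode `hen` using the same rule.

Each pair mirrors across the alphabet (r↔i, o↔l, w↔d): positions sum to 25. This is the alphabet-reversal cipher (Atbash): a becomes z, b becomes y, etc.
On hen: h↔s, e↔v, n↔m.

svm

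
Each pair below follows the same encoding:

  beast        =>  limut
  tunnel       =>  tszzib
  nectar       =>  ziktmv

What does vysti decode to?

This is an affine cipher: with a=0,…,z=25, each position x becomes (25x+12) mod 26.
Decoding vysti: v(21)→25·(21−12)≡17=r; y(24)→25·(24−12)≡14=o; s(18)→25·(18−12)≡20=u; t(19)→25·(19−12)≡19=t; i(8)→25·(8−12)≡4=e (all mod 26).

route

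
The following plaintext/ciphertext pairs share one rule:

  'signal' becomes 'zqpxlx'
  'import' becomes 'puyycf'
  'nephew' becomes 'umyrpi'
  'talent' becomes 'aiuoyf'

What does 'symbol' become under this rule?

In signal: s→z is +7, i→q is +8, g→p is +9, n→x is +10 — the shift increases by 1 each position. The shift increases by 1 at each position, starting from +7: 7, 8, 9, ….
For symbol: s+7=z, y+8=g, m+9=v, b+10=l, o+11=z, l+12=x.

zgvlzx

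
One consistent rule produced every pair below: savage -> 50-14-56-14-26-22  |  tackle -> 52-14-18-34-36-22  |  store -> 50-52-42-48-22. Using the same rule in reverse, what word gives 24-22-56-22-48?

s(#19)→50 and a(#1)→14: differences scale by 2, so n = 2·pos + 12. The formula is n = 2×(alphabet index, a=1) + 12.
Undoing it on 24-22-56-22-48: 24→(24−12)÷2=6=f, 22→(22−12)÷2=5=e, 56→(56−12)÷2=22=v, 22→(22−12)÷2=5=e, 48→(48−12)÷2=18=r.

fever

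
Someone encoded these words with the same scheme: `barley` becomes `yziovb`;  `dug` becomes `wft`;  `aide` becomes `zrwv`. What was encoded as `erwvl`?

Each pair mirrors across the alphabet (b↔y, a↔z, r↔i): positions sum to 25. Letters are reflected about the middle of the alphabet (position → 25−position): Atbash.
Reversing it on erwvl: e↔v, r↔i, w↔d, v↔e, l↔o.

video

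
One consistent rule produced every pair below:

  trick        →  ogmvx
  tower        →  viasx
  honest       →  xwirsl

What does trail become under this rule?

pmevx

Two steps: reverse the string, then apply a Caesar shift of +4.
Applying it to trail: reverse → liart; then shift: l+4=p, i+4=m, a+4=e, r+4=v, t+4=x.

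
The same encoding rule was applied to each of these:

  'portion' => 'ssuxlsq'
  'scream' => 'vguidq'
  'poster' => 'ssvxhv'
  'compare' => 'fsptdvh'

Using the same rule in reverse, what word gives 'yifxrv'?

vector

Shifts by position in portion: pos 0: p→s (+3), pos 1: o→s (+4), pos 2: r→u (+3), pos 3: t→x (+4) — repeating every 2. The shifts repeat in a cycle of length 2: positions 0,1,… shift by +3, +4, then the pattern repeats.
Undoing it on yifxrv: y−3=v, i−4=e, f−3=c, x−4=t, r−3=o, v−4=r.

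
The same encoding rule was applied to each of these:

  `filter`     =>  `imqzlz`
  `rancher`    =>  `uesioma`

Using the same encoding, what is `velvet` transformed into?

yiqblb

In filter: f→i is +3, i→m is +4, l→q is +5, t→z is +6 — the shift increases by 1 each position. Each letter shifts forward by (position + 3), i.e. 3, 4, 5, … — the shift grows by one for each successive letter.
For velvet: v+3=y, e+4=i, l+5=q, v+6=b, e+7=l, t+8=b.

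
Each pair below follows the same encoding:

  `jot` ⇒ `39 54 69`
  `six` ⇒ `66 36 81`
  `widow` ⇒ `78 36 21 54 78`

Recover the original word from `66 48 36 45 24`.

smile

j(#10)→39 and o(#15)→54: differences scale by 3, so n = 3·pos + 9. With a=1..z=26, the number is 3·pos + 9.
Decoding 66 48 36 45 24: 66→(66−9)÷3=19=s, 48→(48−9)÷3=13=m, 36→(36−9)÷3=9=i, 45→(45−9)÷3=12=l, 24→(24−9)÷3=5=e.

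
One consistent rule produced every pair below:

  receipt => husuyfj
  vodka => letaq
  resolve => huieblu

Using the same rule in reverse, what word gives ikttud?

Compare letters: r→h is +16, e→u is +16, c→s is +16 — a constant shift. Every letter moves 16 places later in the alphabet, wrapping around z→a.
Decoding ikttud: i−16=s, k−16=u, t−16=d, t−16=d, u−16=e, d−16=n.

sudden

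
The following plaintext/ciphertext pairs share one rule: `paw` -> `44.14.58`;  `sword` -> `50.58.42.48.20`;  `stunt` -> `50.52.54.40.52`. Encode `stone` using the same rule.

50.52.42.40.22

p(#16)→44 and a(#1)→14: differences scale by 2, so n = 2·pos + 12. Each letter becomes 2×(its alphabet position, a=1..z=26) + 12.
For stone: s=19→50, t=20→52, o=15→42, n=14→40, e=5→22.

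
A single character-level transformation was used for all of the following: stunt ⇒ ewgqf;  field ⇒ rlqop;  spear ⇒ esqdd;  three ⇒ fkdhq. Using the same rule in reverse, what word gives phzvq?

dense

The shifts repeat in a cycle of length 2: positions 0,1,… shift by +12, +3, then the pattern repeats.
Decoding phzvq: p−12=d, h−3=e, z−12=n, v−3=s, q−12=e.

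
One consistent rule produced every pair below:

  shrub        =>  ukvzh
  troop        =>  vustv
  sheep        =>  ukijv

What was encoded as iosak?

The shift increases by 1 at each position, starting from +2: 2, 3, 4, ….
Decoding iosak: i−2=g, o−3=l, s−4=o, a−5=v, k−6=e.

glove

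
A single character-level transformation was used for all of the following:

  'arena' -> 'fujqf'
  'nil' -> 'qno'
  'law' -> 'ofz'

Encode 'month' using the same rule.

ptqwk

The shift depends on letter class: consonant r→u is +3, but vowel a→f is +5. Two shifts are in play — +5 for a/e/i/o/u, +3 for every other letter.
On month: m(cons)+3=p, o(vowel)+5=t, n(cons)+3=q, t(cons)+3=w, h(cons)+3=k.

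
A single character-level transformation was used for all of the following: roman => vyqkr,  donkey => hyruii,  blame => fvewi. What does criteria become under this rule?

Shifts by position in roman: pos 0: r→v (+4), pos 1: o→y (+10), pos 2: m→q (+4), pos 3: a→k (+10) — repeating every 2. A repeating key of period 2 is used — shifts +4, +10 over and over.
Applying it to criteria: c+4=g, r+10=b, i+4=m, t+10=d, e+4=i, r+10=b, i+4=m, a+10=k.

gbmdibmk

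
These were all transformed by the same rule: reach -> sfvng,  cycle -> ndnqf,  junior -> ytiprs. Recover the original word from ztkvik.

r(17)→s(18) and e(4)→f(5) fit y≡9x+21 (mod 26); the inverse of 9 mod 26 is 3. This is an affine cipher: with a=0,…,z=25, each position x becomes (9x+21) mod 26.
Undoing it on ztkvik: z(25)→3·(25−21)≡12=m; t(19)→3·(19−21)≡20=u; k(10)→3·(10−21)≡19=t; v(21)→3·(21−21)≡0=a; i(8)→3·(8−21)≡13=n; k(10)→3·(10−21)≡19=t (all mod 26).

mutant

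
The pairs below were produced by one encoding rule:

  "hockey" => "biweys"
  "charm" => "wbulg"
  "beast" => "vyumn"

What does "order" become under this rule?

ilxyl

Compare letters: h→b is +20, o→i is +20, c→w is +20 — a constant shift. This is a Caesar cipher with shift 20.
For order: o+20=i, r+20=l, d+20=x, e+20=y, r+20=l.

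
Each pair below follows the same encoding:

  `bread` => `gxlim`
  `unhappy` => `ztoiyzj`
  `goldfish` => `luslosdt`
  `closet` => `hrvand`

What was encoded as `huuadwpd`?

consumer

Each letter shifts forward by (position + 5), i.e. 5, 6, 7, … — the shift grows by one for each successive letter.
Reversing it on huuadwpd: h−5=c, u−6=o, u−7=n, a−8=s, d−9=u, w−10=m, p−11=e, d−12=r.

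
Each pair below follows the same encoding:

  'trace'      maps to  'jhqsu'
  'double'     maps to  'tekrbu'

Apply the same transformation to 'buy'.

rko

This is a Caesar cipher with shift 16.
Applying it to buy: b+16=r, u+16=k, y+16=o.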